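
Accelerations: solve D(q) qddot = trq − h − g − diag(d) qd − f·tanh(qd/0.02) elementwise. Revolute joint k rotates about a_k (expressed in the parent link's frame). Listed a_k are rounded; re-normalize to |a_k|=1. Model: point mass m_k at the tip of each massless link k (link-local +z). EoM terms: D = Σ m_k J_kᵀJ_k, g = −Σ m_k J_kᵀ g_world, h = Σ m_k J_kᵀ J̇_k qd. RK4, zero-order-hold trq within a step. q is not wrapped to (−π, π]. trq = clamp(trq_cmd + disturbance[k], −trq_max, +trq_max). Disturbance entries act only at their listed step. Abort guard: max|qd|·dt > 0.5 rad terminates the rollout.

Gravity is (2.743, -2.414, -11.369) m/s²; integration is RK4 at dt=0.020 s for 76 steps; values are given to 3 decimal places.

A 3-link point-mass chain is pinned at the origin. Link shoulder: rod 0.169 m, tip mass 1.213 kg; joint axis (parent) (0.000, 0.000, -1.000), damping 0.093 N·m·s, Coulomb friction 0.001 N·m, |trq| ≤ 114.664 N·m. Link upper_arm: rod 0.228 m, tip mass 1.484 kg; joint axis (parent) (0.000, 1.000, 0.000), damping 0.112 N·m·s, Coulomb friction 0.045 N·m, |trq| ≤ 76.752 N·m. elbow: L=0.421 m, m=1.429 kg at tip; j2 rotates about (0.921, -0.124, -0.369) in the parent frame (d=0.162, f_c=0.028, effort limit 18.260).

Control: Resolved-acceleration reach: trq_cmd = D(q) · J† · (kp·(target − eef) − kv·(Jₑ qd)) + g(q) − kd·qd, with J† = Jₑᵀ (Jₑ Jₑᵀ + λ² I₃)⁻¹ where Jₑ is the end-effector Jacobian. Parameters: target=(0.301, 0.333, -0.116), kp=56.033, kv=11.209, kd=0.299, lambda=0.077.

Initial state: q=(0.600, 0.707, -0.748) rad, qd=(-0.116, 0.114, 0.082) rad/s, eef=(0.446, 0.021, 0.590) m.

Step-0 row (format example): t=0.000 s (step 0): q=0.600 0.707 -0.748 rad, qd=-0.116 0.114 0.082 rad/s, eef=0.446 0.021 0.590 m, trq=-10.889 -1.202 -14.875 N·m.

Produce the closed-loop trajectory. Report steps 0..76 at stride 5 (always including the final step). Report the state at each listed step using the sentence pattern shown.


t=0.100 s (step 5): q=0.772 0.804 -1.218 rad, qd=1.449 2.453 -6.441 rad/s, eef=0.452 0.085 0.486 m, trq=-3.904 -7.000 -2.750 N·m.
t=0.200 s (step 10): q=0.750 1.337 -1.772 rad, qd=-2.088 8.149 -3.649 rad/s, eef=0.406 0.173 0.335 m, trq=-2.727 -3.565 -1.042 N·m.
t=0.300 s (step 15): q=0.487 2.170 -1.921 rad, qd=-2.208 7.210 0.229 rad/s, eef=0.371 0.245 0.197 m, trq=0.051 -7.836 -6.465 N·m.
t=0.400 s (step 20): q=0.373 2.691 -1.811 rad, qd=-0.287 3.324 1.634 rad/s, eef=0.333 0.300 0.045 m, trq=-0.266 -7.275 -9.644 N·m.
t=0.500 s (step 25): q=0.371 2.890 -1.653 rad, qd=0.042 0.920 1.353 rad/s, eef=0.300 0.320 -0.053 m, trq=-0.974 -4.181 -8.790 N·m.
t=0.600 s (step 30): q=0.368 2.924 -1.551 rad, qd=-0.101 -0.060 0.715 rad/s, eef=0.285 0.326 -0.098 m, trq=-1.638 -2.198 -7.451 N·m.
t=0.700 s (step 35): q=0.357 2.904 -1.502 rad, qd=-0.114 -0.293 0.309 rad/s, eef=0.284 0.326 -0.114 m, trq=-2.152 -1.428 -6.659 N·m.
t=0.800 s (step 40): q=0.346 2.873 -1.481 rad, qd=-0.103 -0.313 0.137 rad/s, eef=0.287 0.326 -0.117 m, trq=-2.418 -1.274 -6.331 N·m.
t=0.900 s (step 45): q=0.336 2.843 -1.471 rad, qd=-0.097 -0.268 0.079 rad/s, eef=0.291 0.325 -0.116 m, trq=-2.512 -1.392 -6.245 N·m.
t=1.000 s (step 50): q=0.326 2.819 -1.464 rad, qd=-0.092 -0.211 0.062 rad/s, eef=0.295 0.326 -0.114 m, trq=-2.527 -1.588 -6.257 N·m.
t=1.100 s (step 55): q=0.317 2.801 -1.458 rad, qd=-0.085 -0.161 0.057 rad/s, eef=0.296 0.326 -0.113 m, trq=-2.518 -1.777 -6.299 N·m.
t=1.200 s (step 60): q=0.309 2.787 -1.452 rad, qd=-0.075 -0.123 0.053 rad/s, eef=0.297 0.327 -0.113 m, trq=-2.509 -1.930 -6.340 N·m.
t=1.300 s (step 65): q=0.302 2.776 -1.447 rad, qd=-0.063 -0.094 0.048 rad/s, eef=0.298 0.328 -0.113 m, trq=-2.506 -2.046 -6.372 N·m.
t=1.400 s (step 70): q=0.297 2.767 -1.443 rad, qd=-0.052 -0.074 0.041 rad/s, eef=0.298 0.329 -0.113 m, trq=-2.508 -2.133 -6.396 N·m.
t=1.500 s (step 75): q=0.292 2.761 -1.439 rad, qd=-0.042 -0.059 0.035 rad/s, eef=0.299 0.329 -0.113 m, trq=-2.513 -2.198 -6.414 N·m.
t=1.520 s (step 76): q=0.291 2.760 -1.438 rad, qd=-0.040 -0.056 0.034 rad/s, eef=0.299 0.329 -0.113 m.


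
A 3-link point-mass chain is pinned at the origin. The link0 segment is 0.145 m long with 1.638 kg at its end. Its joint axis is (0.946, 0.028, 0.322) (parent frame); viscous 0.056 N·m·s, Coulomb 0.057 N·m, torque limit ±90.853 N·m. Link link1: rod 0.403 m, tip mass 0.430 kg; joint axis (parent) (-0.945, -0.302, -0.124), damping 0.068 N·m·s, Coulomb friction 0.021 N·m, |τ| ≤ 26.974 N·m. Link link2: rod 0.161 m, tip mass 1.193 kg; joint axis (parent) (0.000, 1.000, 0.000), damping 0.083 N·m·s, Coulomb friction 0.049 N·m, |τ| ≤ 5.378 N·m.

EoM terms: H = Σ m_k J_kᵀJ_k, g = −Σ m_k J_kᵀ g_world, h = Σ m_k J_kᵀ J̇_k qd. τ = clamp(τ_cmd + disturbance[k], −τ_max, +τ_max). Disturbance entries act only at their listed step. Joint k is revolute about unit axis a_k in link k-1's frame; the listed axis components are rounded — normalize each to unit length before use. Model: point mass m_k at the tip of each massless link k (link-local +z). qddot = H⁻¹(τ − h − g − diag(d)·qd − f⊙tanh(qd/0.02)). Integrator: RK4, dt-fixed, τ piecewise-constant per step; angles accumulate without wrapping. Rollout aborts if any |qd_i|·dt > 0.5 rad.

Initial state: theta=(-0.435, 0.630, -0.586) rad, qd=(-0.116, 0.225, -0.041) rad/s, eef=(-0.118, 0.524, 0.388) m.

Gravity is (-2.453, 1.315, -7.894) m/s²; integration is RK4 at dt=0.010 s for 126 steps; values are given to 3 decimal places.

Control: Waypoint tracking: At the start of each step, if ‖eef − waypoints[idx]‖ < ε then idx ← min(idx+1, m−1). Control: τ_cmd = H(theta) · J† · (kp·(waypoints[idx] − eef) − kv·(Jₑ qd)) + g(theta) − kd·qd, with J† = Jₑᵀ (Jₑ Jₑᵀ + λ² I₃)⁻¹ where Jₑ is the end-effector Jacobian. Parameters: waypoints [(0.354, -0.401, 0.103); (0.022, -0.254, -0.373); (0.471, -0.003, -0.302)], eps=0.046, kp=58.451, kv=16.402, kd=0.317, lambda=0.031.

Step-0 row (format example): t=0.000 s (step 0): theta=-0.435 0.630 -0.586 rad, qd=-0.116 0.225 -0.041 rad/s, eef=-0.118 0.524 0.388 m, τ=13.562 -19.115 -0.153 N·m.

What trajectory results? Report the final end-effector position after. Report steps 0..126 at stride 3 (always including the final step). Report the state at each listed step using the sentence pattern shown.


t=0.030 s (step 3): theta=-0.531 0.508 -0.737 rad, qd=-5.749 -7.646 -8.462 rad/s, eef=-0.116 0.520 0.386 m, τ=5.814 -12.778 1.372 N·m.
t=0.060 s (step 6): theta=-0.745 0.216 -1.015 rad, qd=-7.866 -10.942 -8.971 rad/s, eef=-0.101 0.505 0.385 m, τ=12.021 -10.808 -0.529 N·m.
t=0.090 s (step 9): theta=-0.980 -0.120 -1.253 rad, qd=-7.764 -11.433 -6.924 rad/s, eef=-0.078 0.479 0.383 m, τ=13.493 -10.131 -1.337 N·m.
t=0.120 s (step 12): theta=-1.212 -0.470 -1.432 rad, qd=-7.788 -11.955 -5.042 rad/s, eef=-0.056 0.444 0.378 m, τ=11.512 -8.998 -1.147 N·m.
t=0.150 s (step 15): theta=-1.453 -0.842 -1.551 rad, qd=-8.387 -12.887 -2.816 rad/s, eef=-0.042 0.402 0.369 m, τ=7.551 -7.306 -0.803 N·m.
t=0.180 s (step 18): theta=-1.722 -1.245 -1.595 rad, qd=-9.422 -13.733 -0.196 rad/s, eef=-0.041 0.354 0.357 m, τ=5.739 -3.916 -0.385 N·m.
t=0.210 s (step 21): theta=-1.947 -1.588 -1.631 rad, qd=-3.898 -7.582 -3.874 rad/s, eef=-0.055 0.304 0.338 m, τ=16.080 0.016 1.782 N·m.
t=0.240 s (step 24): theta=-1.935 -1.691 -1.837 rad, qd=3.727 -0.348 -8.721 rad/s, eef=-0.064 0.254 0.321 m, τ=10.625 -0.884 1.781 N·m.
t=0.270 s (step 27): theta=-1.788 -1.671 -2.096 rad, qd=5.448 1.095 -8.161 rad/s, eef=-0.059 0.204 0.314 m, τ=5.060 -1.141 0.364 N·m.
t=0.300 s (step 30): theta=-1.629 -1.646 -2.320 rad, qd=5.089 0.469 -6.780 rad/s, eef=-0.048 0.153 0.310 m, τ=2.938 -0.772 -0.336 N·m.
t=0.330 s (step 33): theta=-1.485 -1.645 -2.506 rad, qd=4.543 -0.360 -5.707 rad/s, eef=-0.034 0.104 0.305 m, τ=2.159 -0.135 -0.498 N·m.
t=0.360 s (step 36): theta=-1.353 -1.664 -2.665 rad, qd=4.268 -0.867 -4.899 rad/s, eef=-0.018 0.057 0.297 m, τ=1.680 0.638 -0.463 N·m.
t=0.390 s (step 39): theta=-1.226 -1.693 -2.802 rad, qd=4.290 -0.991 -4.234 rad/s, eef=-0.001 0.013 0.286 m, τ=1.177 1.468 -0.393 N·m.
t=0.420 s (step 42): theta=-1.094 -1.720 -2.920 rad, qd=4.520 -0.793 -3.653 rad/s, eef=0.017 -0.028 0.272 m, τ=0.588 2.278 -0.333 N·m.
t=0.450 s (step 45): theta=-0.953 -1.738 -3.022 rad, qd=4.848 -0.371 -3.141 rad/s, eef=0.035 -0.066 0.256 m, τ=-0.073 3.020 -0.287 N·m.
t=0.480 s (step 48): theta=-0.803 -1.741 -3.109 rad, qd=5.163 0.170 -2.695 rad/s, eef=0.053 -0.099 0.238 m, τ=-0.784 3.668 -0.246 N·m.
t=0.510 s (step 51): theta=-0.645 -1.728 -3.184 rad, qd=5.387 0.745 -2.322 rad/s, eef=0.071 -0.128 0.220 m, τ=-1.524 4.206 -0.208 N·m.
t=0.540 s (step 54): theta=-0.481 -1.697 -3.249 rad, qd=5.481 1.300 -2.024 rad/s, eef=0.089 -0.153 0.201 m, τ=-2.262 4.602 -0.176 N·m.
t=0.570 s (step 57): theta=-0.317 -1.650 -3.306 rad, qd=5.420 1.779 -1.799 rad/s, eef=0.107 -0.174 0.184 m, τ=-2.955 4.860 -0.156 N·m.
t=0.600 s (step 60): theta=-0.158 -1.591 -3.358 rad, qd=5.216 2.151 -1.640 rad/s, eef=0.124 -0.192 0.168 m, τ=-3.562 4.990 -0.152 N·m.
t=0.630 s (step 63): theta=-0.006 -1.523 -3.405 rad, qd=4.899 2.405 -1.538 rad/s, eef=0.140 -0.208 0.154 m, τ=-4.055 5.013 -0.166 N·m.
t=0.660 s (step 66): theta=0.135 -1.448 -3.451 rad, qd=4.509 2.548 -1.480 rad/s, eef=0.155 -0.221 0.141 m, τ=-4.428 4.952 -0.196 N·m.
t=0.690 s (step 69): theta=0.264 -1.371 -3.494 rad, qd=4.086 2.597 -1.451 rad/s, eef=0.169 -0.233 0.130 m, τ=-4.690 4.833 -0.240 N·m.
t=0.720 s (step 72): theta=0.381 -1.293 -3.538 rad, qd=3.660 2.571 -1.439 rad/s, eef=0.182 -0.243 0.122 m, τ=-4.861 4.679 -0.292 N·m.
t=0.750 s (step 75): theta=0.484 -1.217 -3.581 rad, qd=3.251 2.489 -1.436 rad/s, eef=0.195 -0.252 0.114 m, τ=-4.965 4.511 -0.348 N·m.
t=0.780 s (step 78): theta=0.576 -1.144 -3.624 rad, qd=2.872 2.368 -1.433 rad/s, eef=0.206 -0.260 0.108 m, τ=-5.024 4.342 -0.405 N·m.
t=0.810 s (step 81): theta=0.657 -1.076 -3.667 rad, qd=2.528 2.223 -1.427 rad/s, eef=0.217 -0.268 0.104 m, τ=-5.058 4.182 -0.460 N·m.
t=0.840 s (step 84): theta=0.728 -1.011 -3.710 rad, qd=2.221 2.065 -1.416 rad/s, eef=0.226 -0.275 0.100 m, τ=-5.078 4.039 -0.509 N·m.
t=0.870 s (step 87): theta=0.790 -0.952 -3.752 rad, qd=1.949 1.900 -1.399 rad/s, eef=0.235 -0.281 0.098 m, τ=-5.095 3.914 -0.554 N·m.
t=0.900 s (step 90): theta=0.845 -0.897 -3.794 rad, qd=1.709 1.735 -1.376 rad/s, eef=0.243 -0.287 0.096 m, τ=-5.112 3.809 -0.592 N·m.
t=0.930 s (step 93): theta=0.893 -0.848 -3.834 rad, qd=1.498 1.575 -1.346 rad/s, eef=0.251 -0.293 0.094 m, τ=-5.134 3.723 -0.624 N·m.
t=0.960 s (step 96): theta=0.935 -0.803 -3.874 rad, qd=1.313 1.421 -1.312 rad/s, eef=0.258 -0.299 0.093 m, τ=-5.159 3.654 -0.650 N·m.
t=0.990 s (step 99): theta=0.972 -0.762 -3.913 rad, qd=1.150 1.277 -1.272 rad/s, eef=0.265 -0.304 0.093 m, τ=-5.189 3.601 -0.671 N·m.
t=1.020 s (step 102): theta=1.004 -0.726 -3.951 rad, qd=1.007 1.143 -1.230 rad/s, eef=0.271 -0.310 0.092 m, τ=-5.223 3.561 -0.688 N·m.
t=1.050 s (step 105): theta=1.033 -0.694 -3.987 rad, qd=0.882 1.019 -1.184 rad/s, eef=0.276 -0.315 0.092 m, τ=-5.258 3.531 -0.700 N·m.
t=1.080 s (step 108): theta=1.057 -0.665 -4.022 rad, qd=0.771 0.906 -1.137 rad/s, eef=0.282 -0.319 0.092 m, τ=-5.295 3.510 -0.710 N·m.
t=1.110 s (step 111): theta=1.079 -0.639 -4.055 rad, qd=0.674 0.803 -1.088 rad/s, eef=0.286 -0.324 0.092 m, τ=-5.331 3.496 -0.716 N·m.
t=1.140 s (step 114): theta=1.098 -0.617 -4.087 rad, qd=0.588 0.710 -1.039 rad/s, eef=0.291 -0.328 0.093 m, τ=-5.368 3.488 -0.721 N·m.
t=1.170 s (step 117): theta=1.114 -0.597 -4.117 rad, qd=0.512 0.626 -0.990 rad/s, eef=0.295 -0.332 0.093 m, τ=-5.403 3.485 -0.723 N·m.
t=1.200 s (step 120): theta=1.129 -0.579 -4.146 rad, qd=0.445 0.551 -0.941 rad/s, eef=0.299 -0.336 0.093 m, τ=-5.437 3.485 -0.724 N·m.
t=1.230 s (step 123): theta=1.141 -0.563 -4.174 rad, qd=0.386 0.484 -0.893 rad/s, eef=0.302 -0.340 0.094 m, τ=-5.469 3.488 -0.723 N·m.
t=1.260 s (step 126): theta=1.152 -0.550 -4.200 rad, qd=0.334 0.424 -0.846 rad/s, eef=0.306 -0.344 0.094 m.
final eef position (m): 0.306 -0.344 0.094


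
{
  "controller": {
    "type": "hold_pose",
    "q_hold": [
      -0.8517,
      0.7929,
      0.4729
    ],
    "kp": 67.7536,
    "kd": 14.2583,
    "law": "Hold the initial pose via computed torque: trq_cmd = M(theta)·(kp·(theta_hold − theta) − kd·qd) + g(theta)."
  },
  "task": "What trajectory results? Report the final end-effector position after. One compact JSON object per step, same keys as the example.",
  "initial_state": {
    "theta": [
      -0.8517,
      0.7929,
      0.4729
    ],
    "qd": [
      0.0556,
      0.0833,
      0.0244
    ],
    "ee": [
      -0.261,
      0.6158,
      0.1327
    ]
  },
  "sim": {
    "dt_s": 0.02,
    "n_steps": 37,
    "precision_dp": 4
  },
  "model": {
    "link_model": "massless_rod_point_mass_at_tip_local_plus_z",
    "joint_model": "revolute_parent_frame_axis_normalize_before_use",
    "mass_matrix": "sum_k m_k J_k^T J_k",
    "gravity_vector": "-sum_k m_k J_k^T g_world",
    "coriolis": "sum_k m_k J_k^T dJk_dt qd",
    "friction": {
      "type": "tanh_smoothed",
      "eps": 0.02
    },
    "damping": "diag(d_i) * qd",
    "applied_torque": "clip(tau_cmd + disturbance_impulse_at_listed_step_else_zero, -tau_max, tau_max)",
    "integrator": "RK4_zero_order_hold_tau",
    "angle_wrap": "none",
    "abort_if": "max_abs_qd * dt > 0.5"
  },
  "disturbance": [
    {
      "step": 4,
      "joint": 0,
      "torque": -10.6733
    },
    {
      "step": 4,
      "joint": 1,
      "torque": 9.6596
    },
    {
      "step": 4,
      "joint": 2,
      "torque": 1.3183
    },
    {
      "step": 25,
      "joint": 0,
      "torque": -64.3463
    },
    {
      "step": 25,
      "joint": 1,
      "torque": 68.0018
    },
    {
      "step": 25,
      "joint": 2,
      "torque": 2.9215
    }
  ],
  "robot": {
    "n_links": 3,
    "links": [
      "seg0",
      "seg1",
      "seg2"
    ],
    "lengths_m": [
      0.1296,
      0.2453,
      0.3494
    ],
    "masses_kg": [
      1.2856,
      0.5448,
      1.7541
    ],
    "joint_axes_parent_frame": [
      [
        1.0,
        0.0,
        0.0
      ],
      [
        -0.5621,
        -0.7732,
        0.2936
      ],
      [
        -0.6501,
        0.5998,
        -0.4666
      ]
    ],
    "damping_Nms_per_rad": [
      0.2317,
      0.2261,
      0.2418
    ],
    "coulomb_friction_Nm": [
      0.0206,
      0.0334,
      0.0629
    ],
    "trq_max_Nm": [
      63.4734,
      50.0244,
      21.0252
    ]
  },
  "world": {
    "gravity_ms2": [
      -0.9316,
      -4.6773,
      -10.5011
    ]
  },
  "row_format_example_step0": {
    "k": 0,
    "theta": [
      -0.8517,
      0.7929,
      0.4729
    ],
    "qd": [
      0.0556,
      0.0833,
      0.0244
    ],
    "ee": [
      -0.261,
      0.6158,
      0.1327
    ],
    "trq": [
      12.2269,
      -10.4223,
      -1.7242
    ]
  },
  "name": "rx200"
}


{"k":1,"theta":[-0.8509,0.7941,0.4729],"qd":[0.0269,0.0466,-0.0064],"ee":[-0.2615,0.6155,0.1327],"trq":[12.2462,-10.332,-1.7619]}
{"k":2,"theta":[-0.8505,0.7949,0.4728],"qd":[0.0161,0.0289,-0.0061],"ee":[-0.2618,0.6153,0.1327],"trq":[12.2626,-10.2577,-1.8042]}
{"k":3,"theta":[-0.8503,0.7953,0.4727],"qd":[0.0088,0.0163,-0.0042],"ee":[-0.262,0.6151,0.1327],"trq":[12.2753,-10.198,-1.8383]}
{"k":4,"theta":[-0.8502,0.7955,0.4726],"qd":[0.004,0.0077,-0.0021],"ee":[-0.2622,0.6151,0.1327],"trq":[1.6117,-0.4922,-0.5463]}
{"k":5,"theta":[-0.8504,0.7991,0.4758],"qd":[-0.0384,0.3364,0.302],"ee":[-0.2628,0.6147,0.1307],"trq":[15.4888,-12.9976,-2.2412]}
{"k":6,"theta":[-0.8516,0.8043,0.4799],"qd":[-0.0748,0.1869,0.1175],"ee":[-0.2639,0.6143,0.1275],"trq":[14.8466,-12.3679,-2.1347]}
{"k":7,"theta":[-0.8532,0.807,0.4812],"qd":[-0.0805,0.0909,0.0181],"ee":[-0.2648,0.6141,0.1253],"trq":[14.3116,-11.8483,-2.0678]}
{"k":8,"theta":[-0.8546,0.8083,0.4812],"qd":[-0.0584,0.0416,-0.0045],"ee":[-0.2653,0.6141,0.1239],"trq":[13.8691,-11.4224,-2.0377]}
{"k":9,"theta":[-0.8555,0.8088,0.4811],"qd":[-0.033,0.0123,-0.0046],"ee":[-0.2655,0.6141,0.1232],"trq":[13.5053,-11.0767,-2.0195]}
{"k":10,"theta":[-0.856,0.8089,0.481],"qd":[-0.0121,-0.0071,-0.0021],"ee":[-0.2656,0.6141,0.1229],"trq":[13.2094,-10.804,-2.0023]}
{"k":11,"theta":[-0.8561,0.8086,0.481],"qd":[0.0029,-0.0209,-0.0018],"ee":[-0.2655,0.6142,0.1229],"trq":[12.9733,-10.5922,-1.9856]}
{"k":12,"theta":[-0.8559,0.8081,0.481],"qd":[0.013,-0.0305,-0.0022],"ee":[-0.2653,0.6142,0.1232],"trq":[12.7873,-10.4264,-1.9719]}
{"k":13,"theta":[-0.8556,0.8074,0.4809],"qd":[0.0199,-0.0366,-0.0025],"ee":[-0.265,0.6143,0.1237],"trq":[12.6414,-10.297,-1.9611]}
{"k":14,"theta":[-0.8551,0.8067,0.4809],"qd":[0.0243,-0.0401,-0.0026],"ee":[-0.2647,0.6144,0.1242],"trq":[12.5277,-10.1968,-1.9526]}
{"k":15,"theta":[-0.8546,0.8058,0.4808],"qd":[0.0268,-0.0415,-0.0026],"ee":[-0.2644,0.6145,0.1249],"trq":[12.44,-10.1205,-1.9459]}
{"k":16,"theta":[-0.8541,0.805,0.4808],"qd":[0.0278,-0.0415,-0.0026],"ee":[-0.264,0.6146,0.1255],"trq":[12.3735,-10.0634,-1.9406]}
{"k":17,"theta":[-0.8535,0.8042,0.4807],"qd":[0.0278,-0.0404,-0.0026],"ee":[-0.2637,0.6146,0.1262],"trq":[12.3239,-10.0219,-1.9364]}
{"k":18,"theta":[-0.853,0.8034,0.4807],"qd":[0.027,-0.0385,-0.0026],"ee":[-0.2634,0.6147,0.1268],"trq":[12.288,-9.9926,-1.9332]}
{"k":19,"theta":[-0.8525,0.8027,0.4806],"qd":[0.0256,-0.0362,-0.0026],"ee":[-0.2631,0.6148,0.1274],"trq":[12.263,-9.973,-1.9308]}
{"k":20,"theta":[-0.852,0.802,0.4806],"qd":[0.0239,-0.0335,-0.0025],"ee":[-0.2628,0.6148,0.128],"trq":[12.2465,-9.9609,-1.9289]}
{"k":21,"theta":[-0.8515,0.8013,0.4805],"qd":[0.022,-0.0307,-0.0025],"ee":[-0.2626,0.6149,0.1285],"trq":[12.2365,-9.9545,-1.9276]}
{"k":22,"theta":[-0.8511,0.8007,0.4805],"qd":[0.02,-0.0279,-0.0025],"ee":[-0.2623,0.6149,0.129],"trq":[12.2315,-9.9523,-1.9267]}
{"k":23,"theta":[-0.8507,0.8002,0.4804],"qd":[0.018,-0.0252,-0.0025],"ee":[-0.2621,0.615,0.1294],"trq":[12.2302,-9.9532,-1.9261]}
{"k":24,"theta":[-0.8504,0.7997,0.4803],"qd":[0.016,-0.0226,-0.0025],"ee":[-0.2619,0.615,0.1298],"trq":[12.2316,-9.9561,-1.9258]}
{"k":25,"theta":[-0.8501,0.7993,0.4803],"qd":[0.0141,-0.0202,-0.0025],"ee":[-0.2618,0.615,0.1302],"trq":[-52.1115,50.0244,0.9958]}
{"k":26,"theta":[-0.8618,0.8105,0.4771],"qd":[-1.2118,1.1133,-0.3555],"ee":[-0.2672,0.6142,0.1194],"trq":[31.5321,-27.8366,-2.874]}
{"k":27,"theta":[-0.8829,0.8288,0.4705],"qd":[-0.8883,0.7319,-0.2766],"ee":[-0.2763,0.6124,0.1009],"trq":[27.6584,-24.0095,-2.8446]}
{"k":28,"theta":[-0.8978,0.8407,0.466],"qd":[-0.5896,0.4719,-0.162],"ee":[-0.2823,0.6109,0.0882],"trq":[24.4193,-20.8924,-2.7675]}
{"k":29,"theta":[-0.9071,0.8483,0.4637],"qd":[-0.3434,0.2828,-0.0644],"ee":[-0.2859,0.6098,0.0802],"trq":[21.7428,-18.3637,-2.6622]}
{"k":30,"theta":[-0.9121,0.8525,0.4631],"qd":[-0.1576,0.1361,-0.0046],"ee":[-0.2877,0.6092,0.0758],"trq":[19.5528,-16.3198,-2.5448]}
{"k":31,"theta":[-0.914,0.854,0.4632],"qd":[-0.0338,0.0122,0.0036],"ee":[-0.2883,0.609,0.0741],"trq":[17.7771,-14.6758,-2.4217]}
{"k":32,"theta":[-0.9138,0.8533,0.4633],"qd":[0.0564,-0.0767,0.0073],"ee":[-0.288,0.6091,0.0744],"trq":[16.3573,-13.3777,-2.3147]}
{"k":33,"theta":[-0.912,0.8512,0.4634],"qd":[0.1182,-0.1406,0.0063],"ee":[-0.2871,0.6095,0.0763],"trq":[15.2289,-12.3513,-2.2267]}
{"k":34,"theta":[-0.9092,0.8479,0.4635],"qd":[0.1595,-0.1833,0.0055],"ee":[-0.2858,0.61,0.0791],"trq":[14.3369,-11.5455,-2.1564]}
{"k":35,"theta":[-0.9058,0.844,0.4637],"qd":[0.185,-0.2095,0.005],"ee":[-0.2842,0.6107,0.0826],"trq":[13.6388,-10.9207,-2.1008]}
{"k":36,"theta":[-0.902,0.8397,0.4637],"qd":[0.1985,-0.2228,0.0048],"ee":[-0.2824,0.6113,0.0864],"trq":[13.0989,-10.4436,-2.057]}
{"k":37,"theta":[-0.8979,0.8352,0.4638],"qd":[0.203,-0.2265,0.0047],"ee":[-0.2806,0.6119,0.0905]}
{"summary": "final ee position (m): -0.2806 0.6119 0.0905"}


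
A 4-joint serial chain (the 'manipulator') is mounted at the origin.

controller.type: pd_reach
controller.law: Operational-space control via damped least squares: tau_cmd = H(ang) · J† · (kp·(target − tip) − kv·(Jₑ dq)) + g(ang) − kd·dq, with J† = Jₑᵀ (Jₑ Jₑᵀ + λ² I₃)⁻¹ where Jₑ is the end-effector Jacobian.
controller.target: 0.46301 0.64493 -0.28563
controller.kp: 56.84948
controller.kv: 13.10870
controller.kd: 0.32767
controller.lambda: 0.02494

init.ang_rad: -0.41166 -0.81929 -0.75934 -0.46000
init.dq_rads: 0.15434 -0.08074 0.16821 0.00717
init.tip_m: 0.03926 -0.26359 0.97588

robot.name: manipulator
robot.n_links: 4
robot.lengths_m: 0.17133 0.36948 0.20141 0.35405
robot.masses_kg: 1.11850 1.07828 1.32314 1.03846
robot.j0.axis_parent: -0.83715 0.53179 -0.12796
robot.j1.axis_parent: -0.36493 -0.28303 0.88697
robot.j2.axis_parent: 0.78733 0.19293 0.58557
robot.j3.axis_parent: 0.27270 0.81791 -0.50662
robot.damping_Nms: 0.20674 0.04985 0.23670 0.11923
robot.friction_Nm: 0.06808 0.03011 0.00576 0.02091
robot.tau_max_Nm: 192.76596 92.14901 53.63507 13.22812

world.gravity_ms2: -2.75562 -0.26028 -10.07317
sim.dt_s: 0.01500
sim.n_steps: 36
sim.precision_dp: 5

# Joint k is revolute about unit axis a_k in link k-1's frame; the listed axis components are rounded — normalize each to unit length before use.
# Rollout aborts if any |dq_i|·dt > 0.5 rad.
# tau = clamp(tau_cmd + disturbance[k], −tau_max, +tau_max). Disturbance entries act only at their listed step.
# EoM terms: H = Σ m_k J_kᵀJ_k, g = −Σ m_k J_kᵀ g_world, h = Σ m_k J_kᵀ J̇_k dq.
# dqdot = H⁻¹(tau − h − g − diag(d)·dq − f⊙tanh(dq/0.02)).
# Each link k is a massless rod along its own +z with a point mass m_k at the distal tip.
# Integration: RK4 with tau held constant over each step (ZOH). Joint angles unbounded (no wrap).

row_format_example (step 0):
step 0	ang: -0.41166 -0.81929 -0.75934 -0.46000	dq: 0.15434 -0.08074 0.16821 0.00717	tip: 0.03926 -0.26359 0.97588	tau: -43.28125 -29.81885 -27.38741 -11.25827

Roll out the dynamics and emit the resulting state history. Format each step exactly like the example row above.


step 1	ang: -0.42500 -0.82528 -0.79435 -0.48746	dq: -1.90140 -0.69510 -4.73763 -3.63975	tip: 0.04252 -0.25762 0.96835	tau: -24.17573 -20.61676 -22.03351 -7.90980
step 2	ang: -0.46364 -0.83715 -0.88920 -0.55889	dq: -3.21525 -0.84351 -7.80375 -5.81294	tip: 0.04992 -0.24279 0.94574	tau: 0.94468 -9.81444 -19.80199 -5.65461
step 3	ang: -0.51663 -0.84856 -1.01896 -0.65312	dq: -3.82048 -0.66850 -9.44188 -6.70471	tip: 0.05986 -0.22278 0.91027	tau: 21.79877 -0.54450 -17.70484 -3.81237
step 4	ang: -0.57459 -0.85640 -1.16644 -0.75409	dq: -3.88642 -0.38887 -10.20826 -6.75506	tip: 0.07143 -0.19981 0.86466	tau: 35.55723 6.35336 -14.65623 -2.11520
step 5	ang: -0.63077 -0.85992 -1.32168 -0.85204	dq: -3.59121 -0.09686 -10.50419 -6.32740	tip: 0.08421 -0.17507 0.81176	tau: 43.31363 11.24850 -10.66262 -0.59011
step 6	ang: -0.68069 -0.85917 -1.47934 -0.94170	dq: -3.05539 0.18726 -10.54395 -5.65741	tip: 0.09798 -0.14925 0.75407	tau: 47.01307 14.77049 -6.06796 0.65040
step 7	ang: -0.72132 -0.85414 -1.63644 -1.02041	dq: -2.35556 0.48881 -10.43988 -4.85321	tip: 0.11260 -0.12286 0.69349	tau: 48.34471 17.45139 -1.21580 1.51119
step 8	ang: -0.75046 -0.84443 -1.79114 -1.08678	dq: -1.52695 0.82344 -10.22848 -3.99962	tip: 0.12785 -0.09645 0.63137	tau: 48.61185 19.69230 3.62205 1.97275
step 9	ang: -0.76630 -0.82948 -1.94189 -1.14058	dq: -0.58355 1.19936 -9.91428 -3.16700	tip: 0.14343 -0.07075 0.56872	tau: 48.78307 21.78030 8.25327 2.08285
step 10	ang: -0.76715 -0.80863 -2.08712 -1.18252	dq: 0.46787 1.62087 -9.49095 -2.41127	tip: 0.15889 -0.04667 0.50638	tau: 49.55903 23.90283 12.54655 1.93273
step 11	ang: -0.75148 -0.78108 -2.22516 -1.21397	dq: 1.61755 2.09175 -8.94956 -1.77088	tip: 0.17367 -0.02520 0.44528	tau: 51.40641 26.14342 16.40516 1.63172
step 12	ang: -0.71782 -0.74625 -2.35408 -1.23693	dq: 2.86085 2.59404 -8.26849 -1.28186	tip: 0.18721 -0.00722 0.38663	tau: 54.46382 28.43231 19.71483 1.29111
step 13	ang: -0.66494 -0.70363 -2.47174 -1.25360	dq: 4.17148 3.13391 -7.44263 -0.92914	tip: 0.19910 0.00686 0.33198	tau: 58.39893 30.47156 22.31383 0.99299
step 14	ang: -0.59216 -0.65245 -2.57607 -1.26571	dq: 5.50382 3.74403 -6.48652 -0.67033	tip: 0.20922 0.01751 0.28298	tau: 62.10647 31.62686 23.93234 0.79678
step 15	ang: -0.49966 -0.59130 -2.66537 -1.27430	dq: 6.79002 4.48009 -5.44082 -0.45436	tip: 0.21787 0.02622 0.24091	tau: 63.46855 30.92430 24.17215 0.74497
step 16	ang: -0.38884 -0.51799 -2.73868 -1.27964	dq: 7.94070 5.37778 -4.35786 -0.23116	tip: 0.22574 0.03535 0.20604	tau: 59.62990 27.36950 22.59383 0.85610
step 17	ang: -0.26260 -0.43031 -2.79577 -1.28113	dq: 8.85142 6.39229 -3.27535 0.06649	tip: 0.23370 0.04754 0.17725	tau: 48.20611 20.65531 18.95847 1.09580
step 18	ang: -0.12538 -0.32740 -2.83681 -1.27692	dq: 9.42342 7.38005 -2.21213 0.54437	tip: 0.24247 0.06498 0.15199	tau: 28.91705 11.73887 13.49982 1.34747
step 19	ang: 0.01725 -0.21090 -2.86236 -1.26328	dq: 9.59636 8.15903 -1.20689 1.33698	tip: 0.25240 0.08872 0.12679	tau: 4.28545 2.54274 6.98331 1.40053
step 20	ang: 0.15937 -0.08496 -2.87404 -1.23496	dq: 9.37576 8.59935 -0.36788 2.50348	tip: 0.26329 0.11827 0.09826	tau: -21.14520 -5.07264 0.47364 1.05920
step 21	ang: 0.29568 0.04506 -2.87555 -1.18689	dq: 8.83201 8.68721 0.13094 3.95078	tip: 0.27446 0.15183 0.06434	tau: -42.55587 -10.12873 -5.03869 0.25121
step 22	ang: 0.42226 0.17442 -2.87320 -1.11655	dq: 8.07860 8.51310 0.13560 5.43545	tip: 0.28511 0.18710 0.02496	tau: -56.87506 -12.67957 -8.98527 -0.90083
step 23	ang: 0.53694 0.30005 -2.87472 -1.02553	dq: 7.23849 8.19887 -0.37957 6.67146	tip: 0.29453 0.22217 -0.01811	tau: -63.76171 -13.43561 -11.34950 -2.13752
step 24	ang: 0.63918 0.42055 -2.88716 -0.91918	dq: 6.41128 7.83442 -1.29469 7.45230	tip: 0.30228 0.25583 -0.06226	tau: -64.84037 -13.23828 -12.47761 -3.20936
step 25	ang: 0.72960 0.53541 -2.91499 -0.80504	dq: 5.65566 7.44629 -2.39927 7.69971	tip: 0.30809 0.28754 -0.10494	tau: -62.29454 -12.73125 -12.81867 -3.98429
step 26	ang: 0.80941 0.64410 -2.95932 -0.69097	dq: 4.98837 7.00454 -3.45997 7.44645	tip: 0.31189 0.31706 -0.14427	tau: -57.97365 -12.25544 -12.74334 -4.45213
step 27	ang: 0.87982 0.74536 -3.01785 -0.58372	dq: 4.39366 6.44599 -4.26049 6.80856	tip: 0.31375 0.34426 -0.17921	tau: -53.14967 -11.89286 -12.49324 -4.66909
step 28	ang: 0.94166 0.83700 -3.08541 -0.48779	dq: 3.83933 5.71503 -4.64540 5.96698	tip: 0.31393 0.36902 -0.20940	tau: -48.56438 -11.57191 -12.19277 -4.70720
step 29	ang: 0.99531 0.91638 -3.15538 -0.40471	dq: 3.29884 4.81713 -4.58506 5.12451	tip: 0.31287 0.39127 -0.23497	tau: -44.53093 -11.18161 -11.86944 -4.62747
step 30	ang: 1.04091 0.98157 -3.22181 -0.33333	dq: 2.76943 3.83922 -4.19627 4.42446	tip: 0.31112 0.41099 -0.25629	tau: -41.06269 -10.65552 -11.48732 -4.46754
step 31	ang: 1.07877 1.03226 -3.28110 -0.27112	dq: 2.27000 2.90192 -3.66442 3.90156	tip: 0.30925 0.42832 -0.27377	tau: -38.04104 -9.99508 -11.00323 -4.24352
step 32	ang: 1.10949 1.06975 -3.33230 -0.21566	dq: 1.82315 2.09336 -3.14000 3.51506	tip: 0.30777 0.44346 -0.28786	tau: -35.35223 -9.24379 -10.40952 -3.96519
step 33	ang: 1.13397 1.09627 -3.37616 -0.16531	dq: 1.44171 1.44583 -2.69896 3.21023	tip: 0.30703 0.45668 -0.29895	tau: -32.93499 -8.45397 -9.73545 -3.64770
step 34	ang: 1.15323 1.11420 -3.41410 -0.11915	dq: 1.12712 0.95115 -2.35966 2.95029	tip: 0.30725 0.46823 -0.30745	tau: -30.76732 -7.66911 -9.02606 -3.31146
step 35	ang: 1.16822 1.12565 -3.44762 -0.07666	dq: 0.87373 0.58351 -2.11183 2.71815	tip: 0.30851 0.47838 -0.31374	tau: -28.84215 -6.91962 -8.32364 -2.97650
step 36	ang: 1.17980 1.13234 -3.47795 -0.03746	dq: 0.67304 0.31448 -1.93634 2.50807	tip: 0.31079 0.48734 -0.31818


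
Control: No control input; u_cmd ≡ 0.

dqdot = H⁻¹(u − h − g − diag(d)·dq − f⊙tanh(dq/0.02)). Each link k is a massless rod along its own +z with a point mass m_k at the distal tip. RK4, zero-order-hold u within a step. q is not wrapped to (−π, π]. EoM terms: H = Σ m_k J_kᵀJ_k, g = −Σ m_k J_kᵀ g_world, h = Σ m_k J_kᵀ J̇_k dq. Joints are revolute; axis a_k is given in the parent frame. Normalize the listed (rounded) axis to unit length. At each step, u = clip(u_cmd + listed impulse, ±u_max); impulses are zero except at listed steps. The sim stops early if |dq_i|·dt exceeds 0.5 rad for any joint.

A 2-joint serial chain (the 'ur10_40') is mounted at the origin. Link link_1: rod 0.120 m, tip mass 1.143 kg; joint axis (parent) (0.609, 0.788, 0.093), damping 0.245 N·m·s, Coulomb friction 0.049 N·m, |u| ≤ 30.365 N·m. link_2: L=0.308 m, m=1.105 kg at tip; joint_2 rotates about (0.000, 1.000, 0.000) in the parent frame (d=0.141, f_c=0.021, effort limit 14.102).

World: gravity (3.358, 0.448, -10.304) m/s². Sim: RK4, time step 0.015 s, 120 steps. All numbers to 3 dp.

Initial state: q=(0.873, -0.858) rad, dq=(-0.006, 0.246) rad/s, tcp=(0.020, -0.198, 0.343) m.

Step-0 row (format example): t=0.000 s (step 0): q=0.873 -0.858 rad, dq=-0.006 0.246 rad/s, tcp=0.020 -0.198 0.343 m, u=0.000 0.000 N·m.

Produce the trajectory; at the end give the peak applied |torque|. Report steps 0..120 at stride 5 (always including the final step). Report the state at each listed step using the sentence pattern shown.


t=0.075 s (step 5): q=0.979 -0.920 rad, dq=2.705 -1.683 rad/s, tcp=0.031 -0.216 0.326 m, u=0.000 0.000 N·m.
t=0.150 s (step 10): q=1.268 -1.078 rad, dq=4.943 -2.272 rad/s, tcp=0.059 -0.256 0.274 m, u=0.000 0.000 N·m.
t=0.225 s (step 15): q=1.694 -1.205 rad, dq=6.083 -0.640 rad/s, tcp=0.110 -0.302 0.181 m, u=0.000 0.000 N·m.
t=0.300 s (step 20): q=2.115 -1.104 rad, dq=4.723 3.689 rad/s, tcp=0.184 -0.328 0.031 m, u=0.000 0.000 N·m.
t=0.375 s (step 25): q=2.381 -0.650 rad, dq=2.584 8.051 rad/s, tcp=0.250 -0.273 -0.176 m, u=0.000 0.000 N·m.
t=0.450 s (step 30): q=2.563 0.008 rad, dq=2.773 8.635 rad/s, tcp=0.229 -0.083 -0.352 m, u=0.000 0.000 N·m.
t=0.525 s (step 35): q=2.875 0.508 rad, dq=5.843 3.995 rad/s, tcp=0.089 0.138 -0.383 m, u=0.000 0.000 N·m.
t=0.600 s (step 40): q=3.392 0.606 rad, dq=7.124 -0.697 rad/s, tcp=-0.073 0.272 -0.301 m, u=0.000 0.000 N·m.
t=0.675 s (step 45): q=3.841 0.519 rad, dq=4.494 -1.063 rad/s, tcp=-0.175 0.322 -0.198 m, u=0.000 0.000 N·m.
t=0.750 s (step 50): q=4.049 0.486 rad, dq=1.113 0.227 rad/s, tcp=-0.210 0.336 -0.133 m, u=0.000 0.000 N·m.
t=0.825 s (step 55): q=4.023 0.539 rad, dq=-1.671 0.999 rad/s, tcp=-0.203 0.339 -0.128 m, u=0.000 0.000 N·m.
t=0.900 s (step 60): q=3.823 0.602 rad, dq=-3.441 0.393 rad/s, tcp=-0.169 0.330 -0.180 m, u=0.000 0.000 N·m.
t=0.975 s (step 65): q=3.544 0.557 rad, dq=-3.768 -1.801 rad/s, tcp=-0.110 0.289 -0.277 m, u=0.000 0.000 N·m.
t=1.050 s (step 70): q=3.282 0.324 rad, dq=-3.185 -4.242 rad/s, tcp=-0.024 0.188 -0.379 m, u=0.000 0.000 N·m.
t=1.125 s (step 75): q=3.053 -0.031 rad, dq=-3.059 -4.822 rad/s, tcp=0.081 0.030 -0.419 m, u=0.000 0.000 N·m.
t=1.200 s (step 80): q=2.808 -0.344 rad, dq=-3.512 -3.288 rad/s, tcp=0.174 -0.124 -0.365 m, u=0.000 0.000 N·m.
t=1.275 s (step 85): q=2.540 -0.512 rad, dq=-3.455 -1.270 rad/s, tcp=0.236 -0.222 -0.262 m, u=0.000 0.000 N·m.
t=1.350 s (step 90): q=2.318 -0.557 rad, dq=-2.297 -0.095 rad/s, tcp=0.266 -0.266 -0.175 m, u=0.000 0.000 N·m.
t=1.425 s (step 95): q=2.210 -0.545 rad, dq=-0.561 0.378 rad/s, tcp=0.278 -0.277 -0.137 m, u=0.000 0.000 N·m.
t=1.500 s (step 100): q=2.228 -0.497 rad, dq=0.966 0.958 rad/s, tcp=0.281 -0.267 -0.155 m, u=0.000 0.000 N·m.
t=1.575 s (step 105): q=2.342 -0.392 rad, dq=1.967 1.898 rad/s, tcp=0.276 -0.230 -0.221 m, u=0.000 0.000 N·m.
t=1.650 s (step 110): q=2.512 -0.213 rad, dq=2.533 2.803 rad/s, tcp=0.247 -0.155 -0.310 m, u=0.000 0.000 N·m.
t=1.725 s (step 115): q=2.719 0.009 rad, dq=2.969 2.952 rad/s, tcp=0.184 -0.044 -0.384 m, u=0.000 0.000 N·m.
t=1.800 s (step 120): q=2.955 0.205 rad, dq=3.292 2.141 rad/s, tcp=0.093 0.074 -0.409 m.
max |u| (N·m): 0.000


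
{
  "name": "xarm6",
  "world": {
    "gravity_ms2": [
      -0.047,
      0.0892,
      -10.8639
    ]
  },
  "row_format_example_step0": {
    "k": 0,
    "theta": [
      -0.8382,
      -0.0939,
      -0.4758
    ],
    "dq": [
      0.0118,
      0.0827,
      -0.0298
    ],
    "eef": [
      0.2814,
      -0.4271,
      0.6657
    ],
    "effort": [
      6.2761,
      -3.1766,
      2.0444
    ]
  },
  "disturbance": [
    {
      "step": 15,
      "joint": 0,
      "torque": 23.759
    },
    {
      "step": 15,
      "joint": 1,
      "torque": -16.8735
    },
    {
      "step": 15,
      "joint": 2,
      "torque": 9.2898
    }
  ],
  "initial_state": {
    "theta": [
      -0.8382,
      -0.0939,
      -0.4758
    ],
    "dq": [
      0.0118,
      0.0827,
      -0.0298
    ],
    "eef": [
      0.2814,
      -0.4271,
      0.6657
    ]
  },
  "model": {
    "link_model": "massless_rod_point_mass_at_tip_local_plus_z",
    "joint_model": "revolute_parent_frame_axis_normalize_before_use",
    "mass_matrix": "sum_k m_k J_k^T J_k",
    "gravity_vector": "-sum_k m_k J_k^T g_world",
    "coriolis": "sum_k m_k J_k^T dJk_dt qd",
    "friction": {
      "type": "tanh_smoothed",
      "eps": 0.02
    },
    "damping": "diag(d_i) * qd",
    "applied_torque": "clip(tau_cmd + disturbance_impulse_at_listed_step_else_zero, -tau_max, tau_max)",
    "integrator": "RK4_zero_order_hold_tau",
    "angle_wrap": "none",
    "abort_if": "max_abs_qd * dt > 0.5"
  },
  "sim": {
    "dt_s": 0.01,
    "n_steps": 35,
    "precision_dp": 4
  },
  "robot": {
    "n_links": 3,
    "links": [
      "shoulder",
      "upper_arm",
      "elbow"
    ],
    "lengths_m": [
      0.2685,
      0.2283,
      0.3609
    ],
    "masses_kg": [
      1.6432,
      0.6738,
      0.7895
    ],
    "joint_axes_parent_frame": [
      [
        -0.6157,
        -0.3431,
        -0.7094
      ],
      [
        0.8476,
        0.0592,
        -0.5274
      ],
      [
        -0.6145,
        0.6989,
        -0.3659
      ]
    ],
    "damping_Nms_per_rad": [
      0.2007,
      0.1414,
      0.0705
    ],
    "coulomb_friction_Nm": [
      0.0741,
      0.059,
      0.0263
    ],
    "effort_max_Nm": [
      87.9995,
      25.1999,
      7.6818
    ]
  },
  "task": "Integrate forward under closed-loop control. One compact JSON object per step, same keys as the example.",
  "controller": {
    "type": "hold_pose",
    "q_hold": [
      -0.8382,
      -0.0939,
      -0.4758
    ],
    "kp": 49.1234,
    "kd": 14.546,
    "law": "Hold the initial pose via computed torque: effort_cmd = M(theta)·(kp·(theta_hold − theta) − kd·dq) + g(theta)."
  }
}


{"k":1,"theta":[-0.8382,-0.0933,-0.4762],"dq":[-0.0033,0.0362,-0.0469],"eef":[0.2815,-0.4273,0.6655],"effort":[6.2537,-3.146,2.0258]}
{"k":2,"theta":[-0.8382,-0.0931,-0.4767],"dq":[-0.008,0.0164,-0.047],"eef":[0.2815,-0.4275,0.6653],"effort":[6.2281,-3.1203,2.0093]}
{"k":3,"theta":[-0.8383,-0.093,-0.4771],"dq":[-0.0074,0.0116,-0.0382],"eef":[0.2816,-0.4277,0.6651],"effort":[6.2042,-3.0996,1.9947]}
{"k":4,"theta":[-0.8384,-0.0929,-0.4775],"dq":[-0.0062,0.0095,-0.0291],"eef":[0.2816,-0.4278,0.665],"effort":[6.1833,-3.0818,1.9817]}
{"k":5,"theta":[-0.8384,-0.0928,-0.4777],"dq":[-0.0051,0.0078,-0.0212],"eef":[0.2816,-0.4279,0.6649],"effort":[6.1653,-3.0665,1.9705]}
{"k":6,"theta":[-0.8385,-0.0927,-0.4779],"dq":[-0.0042,0.0062,-0.015],"eef":[0.2816,-0.428,0.6648],"effort":[6.1496,-3.0535,1.9609]}
{"k":7,"theta":[-0.8385,-0.0926,-0.478],"dq":[-0.0035,0.0046,-0.0102],"eef":[0.2817,-0.428,0.6648],"effort":[6.1361,-3.0424,1.953]}
{"k":8,"theta":[-0.8386,-0.0926,-0.4781],"dq":[-0.0028,0.0031,-0.0066],"eef":[0.2817,-0.4281,0.6647],"effort":[6.1243,-3.0331,1.9466]}
{"k":9,"theta":[-0.8386,-0.0926,-0.4781],"dq":[-0.0022,0.0018,-0.0039],"eef":[0.2817,-0.4281,0.6647],"effort":[6.1142,-3.0254,1.9414]}
{"k":10,"theta":[-0.8386,-0.0926,-0.4782],"dq":[-0.0017,0.0008,-0.002],"eef":[0.2817,-0.4281,0.6647],"effort":[6.1054,-3.0189,1.9373]}
{"k":11,"theta":[-0.8386,-0.0925,-0.4782],"dq":[-0.0012,-0.0002,-0.0007],"eef":[0.2817,-0.4281,0.6647],"effort":[6.0979,-3.0135,1.9339]}
{"k":12,"theta":[-0.8386,-0.0925,-0.4782],"dq":[-0.0009,-0.0011,0.0002],"eef":[0.2817,-0.4281,0.6647],"effort":[6.0915,-3.009,1.9311]}
{"k":13,"theta":[-0.8386,-0.0925,-0.4782],"dq":[-0.0006,-0.0021,0.0008],"eef":[0.2817,-0.4281,0.6647],"effort":[6.086,-3.0052,1.9288]}
{"k":14,"theta":[-0.8386,-0.0926,-0.4781],"dq":[-0.0005,-0.003,0.001],"eef":[0.2817,-0.4281,0.6647],"effort":[6.0813,-3.0019,1.9269]}
{"k":15,"theta":[-0.8386,-0.0926,-0.4781],"dq":[-0.0005,-0.004,0.001],"eef":[0.2817,-0.4281,0.6647],"effort":[29.8363,-19.8726,7.6818]}
{"k":16,"theta":[-0.8412,-0.1059,-0.4863],"dq":[-0.5065,-2.6112,-1.5974],"eef":[0.2804,-0.4269,0.6655],"effort":[2.5276,-0.5045,1.0643]}
{"k":17,"theta":[-0.8453,-0.1283,-0.4996],"dq":[-0.3046,-1.8828,-1.0723],"eef":[0.2779,-0.4247,0.667],"effort":[2.88,-0.7864,1.144]}
{"k":18,"theta":[-0.8476,-0.1442,-0.5083],"dq":[-0.1605,-1.3282,-0.6944],"eef":[0.2758,-0.4229,0.6684],"effort":[3.2022,-1.0328,1.2235]}
{"k":19,"theta":[-0.8486,-0.1554,-0.5139],"dq":[-0.0589,-0.9075,-0.422],"eef":[0.2742,-0.4214,0.6697],"effort":[3.4948,-1.2486,1.2994]}
{"k":20,"theta":[-0.8489,-0.1628,-0.5171],"dq":[0.0084,-0.596,-0.2299],"eef":[0.2728,-0.4202,0.6708],"effort":[3.7638,-1.4382,1.3698]}
{"k":21,"theta":[-0.8486,-0.1677,-0.5187],"dq":[0.0423,-0.3851,-0.1059],"eef":[0.2717,-0.4192,0.6718],"effort":[4.022,-1.6055,1.4342]}
{"k":22,"theta":[-0.8481,-0.1707,-0.5193],"dq":[0.0615,-0.2288,-0.0189],"eef":[0.2709,-0.4184,0.6726],"effort":[4.2561,-1.7537,1.4925]}
{"k":23,"theta":[-0.8474,-0.1725,-0.5193],"dq":[0.0673,-0.1249,0.0289],"eef":[0.2702,-0.4178,0.6733],"effort":[4.4663,-1.8853,1.5496]}
{"k":24,"theta":[-0.8467,-0.1733,-0.5188],"dq":[0.0659,-0.0536,0.0543],"eef":[0.2697,-0.4173,0.6739],"effort":[4.6547,-2.0026,1.6034]}
{"k":25,"theta":[-0.8461,-0.1736,-0.5182],"dq":[0.0585,-0.0086,0.0643],"eef":[0.2694,-0.4169,0.6743],"effort":[4.8235,-2.1052,1.6515]}
{"k":26,"theta":[-0.8456,-0.1736,-0.5176],"dq":[0.0407,-0.0012,0.0512],"eef":[0.2691,-0.4167,0.6746],"effort":[4.9743,-2.1908,1.6944]}
{"k":27,"theta":[-0.8453,-0.1736,-0.5172],"dq":[0.0242,0.0019,0.0375],"eef":[0.269,-0.4165,0.6749],"effort":[5.1082,-2.2663,1.7328]}
{"k":28,"theta":[-0.8451,-0.1736,-0.5168],"dq":[0.0108,0.0057,0.0263],"eef":[0.2689,-0.4164,0.675],"effort":[5.2252,-2.3329,1.7668]}
{"k":29,"theta":[-0.845,-0.1735,-0.5166],"dq":[0.0008,0.0113,0.0178],"eef":[0.2689,-0.4163,0.675],"effort":[5.3248,-2.3908,1.7967]}
{"k":30,"theta":[-0.8451,-0.1734,-0.5165],"dq":[-0.0066,0.0173,0.0112],"eef":[0.2689,-0.4163,0.675],"effort":[5.4092,-2.4407,1.8227]}
{"k":31,"theta":[-0.8452,-0.1732,-0.5164],"dq":[-0.0121,0.0234,0.0065],"eef":[0.269,-0.4164,0.6749],"effort":[5.4812,-2.4838,1.8451]}
{"k":32,"theta":[-0.8453,-0.1729,-0.5164],"dq":[-0.0163,0.0294,0.0033],"eef":[0.2692,-0.4165,0.6748],"effort":[5.5435,-2.5214,1.8643]}
{"k":33,"theta":[-0.8455,-0.1726,-0.5163],"dq":[-0.0193,0.0352,0.0013],"eef":[0.2693,-0.4166,0.6747],"effort":[5.5979,-2.5544,1.881]}
{"k":34,"theta":[-0.8457,-0.1722,-0.5163],"dq":[-0.0217,0.0404,0.0001],"eef":[0.2695,-0.4168,0.6745],"effort":[5.6457,-2.5836,1.8956]}
{"k":35,"theta":[-0.8459,-0.1718,-0.5163],"dq":[-0.0234,0.045,-0.0006],"eef":[0.2697,-0.4169,0.6743]}


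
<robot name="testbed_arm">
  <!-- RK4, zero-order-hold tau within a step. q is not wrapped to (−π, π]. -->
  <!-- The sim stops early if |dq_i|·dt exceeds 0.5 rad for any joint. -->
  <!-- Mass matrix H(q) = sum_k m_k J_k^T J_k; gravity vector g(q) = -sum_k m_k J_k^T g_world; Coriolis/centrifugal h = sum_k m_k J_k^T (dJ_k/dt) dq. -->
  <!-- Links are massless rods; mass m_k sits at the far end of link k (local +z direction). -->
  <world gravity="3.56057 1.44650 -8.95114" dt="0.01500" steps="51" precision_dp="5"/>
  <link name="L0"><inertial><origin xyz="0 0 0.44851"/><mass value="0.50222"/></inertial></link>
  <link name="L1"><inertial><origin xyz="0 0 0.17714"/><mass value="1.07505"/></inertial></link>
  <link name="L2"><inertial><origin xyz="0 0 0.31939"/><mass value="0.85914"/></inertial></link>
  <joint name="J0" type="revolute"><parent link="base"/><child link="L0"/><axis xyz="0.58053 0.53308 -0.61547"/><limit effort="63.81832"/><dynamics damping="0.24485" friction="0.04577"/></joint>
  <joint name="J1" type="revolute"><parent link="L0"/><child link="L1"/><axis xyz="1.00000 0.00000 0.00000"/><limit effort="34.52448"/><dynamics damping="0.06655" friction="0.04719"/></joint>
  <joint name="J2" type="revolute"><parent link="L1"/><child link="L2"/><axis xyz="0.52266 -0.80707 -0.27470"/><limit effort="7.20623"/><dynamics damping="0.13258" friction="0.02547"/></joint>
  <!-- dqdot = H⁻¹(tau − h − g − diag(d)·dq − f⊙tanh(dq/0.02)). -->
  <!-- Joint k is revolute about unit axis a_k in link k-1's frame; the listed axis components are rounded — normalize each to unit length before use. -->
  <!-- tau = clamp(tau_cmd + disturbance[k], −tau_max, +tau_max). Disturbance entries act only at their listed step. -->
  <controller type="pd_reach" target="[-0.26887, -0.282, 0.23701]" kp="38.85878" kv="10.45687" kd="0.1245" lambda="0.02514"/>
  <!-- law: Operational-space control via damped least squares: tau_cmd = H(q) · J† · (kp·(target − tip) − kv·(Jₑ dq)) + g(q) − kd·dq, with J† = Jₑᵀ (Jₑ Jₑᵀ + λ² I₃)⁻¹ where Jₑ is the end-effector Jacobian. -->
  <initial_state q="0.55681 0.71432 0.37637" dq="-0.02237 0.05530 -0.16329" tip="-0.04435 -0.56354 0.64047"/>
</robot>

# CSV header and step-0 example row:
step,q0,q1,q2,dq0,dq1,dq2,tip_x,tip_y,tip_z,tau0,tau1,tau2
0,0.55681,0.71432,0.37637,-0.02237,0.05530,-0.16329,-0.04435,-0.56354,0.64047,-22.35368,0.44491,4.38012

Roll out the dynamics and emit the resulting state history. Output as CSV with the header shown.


step,q0,q1,q2,dq0,dq1,dq2,tip_x,tip_y,tip_z,tau0,tau1,tau2
1,0.54524,0.72843,0.36880,-1.51198,1.80861,-0.81991,-0.04498,-0.56264,0.63880,-18.99217,-0.31980,3.76257
2,0.51395,0.76515,0.35421,-2.65540,3.06711,-1.09155,-0.04773,-0.55932,0.63423,-15.02657,-0.85617,3.13722
3,0.46818,0.81700,0.33850,-3.44695,3.83071,-0.97407,-0.05222,-0.55358,0.62730,-11.23832,-1.28513,2.51595
4,0.41284,0.87717,0.32677,-3.93344,4.18265,-0.57316,-0.05810,-0.54561,0.61849,-8.09753,-1.68894,1.92115
5,0.35197,0.94035,0.32224,-4.18685,4.24087,-0.02737,-0.06506,-0.53578,0.60818,-5.69863,-2.09733,1.37257
6,0.28853,1.00301,0.32612,-4.27768,4.11905,0.53790,-0.07282,-0.52457,0.59674,-3.93985,-2.50972,0.88965
7,0.22457,1.06305,0.33818,-4.25631,3.89473,1.06101,-0.08110,-0.51246,0.58445,-2.67185,-2.91402,0.46854
8,0.16150,1.11936,0.35752,-4.15965,3.62298,1.50616,-0.08969,-0.49985,0.57154,-1.76269,-3.29824,0.10703
9,0.10024,1.17148,0.38285,-4.01317,3.33892,1.85992,-0.09840,-0.48707,0.55823,-1.11089,-3.65361,-0.19814
10,0.04142,1.21942,0.41281,-3.83413,3.06296,2.12365,-0.10710,-0.47438,0.54467,-0.64298,-3.97487,-0.45166
11,-0.01456,1.26335,0.44611,-3.63440,2.80590,2.30629,-0.11566,-0.46196,0.53101,-0.30684,-4.25970,-0.65874
12,-0.06746,1.30362,0.48161,-3.42227,2.57252,2.41977,-0.12399,-0.44996,0.51737,-0.06559,-4.50789,-0.82464
13,-0.11713,1.34058,0.51838,-3.20366,2.36400,2.47645,-0.13203,-0.43846,0.50385,0.10710,-4.72070,-0.95441
14,-0.16351,1.37460,0.55565,-2.98282,2.17949,2.48778,-0.13974,-0.42753,0.49053,0.23021,-4.90028,-1.05271
15,-0.20658,1.40603,0.59281,-2.76285,2.01707,2.46373,-0.14708,-0.41718,0.47748,0.31754,-5.04931,-1.12382
16,-0.24638,1.43518,0.62941,-2.54597,1.87436,2.41267,-0.15405,-0.40744,0.46475,0.37917,-5.17067,-1.17155
17,-0.28296,1.46232,0.66509,-2.33376,1.74884,2.34145,-0.16064,-0.39830,0.45239,0.42252,-5.26731,-1.19930
18,-0.31640,1.48769,0.69958,-2.12732,1.63810,2.25559,-0.16686,-0.38975,0.44043,0.45301,-5.34208,-1.21009
19,-0.34680,1.51150,0.73271,-1.92738,1.53989,2.15950,-0.17270,-0.38176,0.42889,0.47458,-5.39769,-1.20658
20,-0.37425,1.53392,0.76434,-1.73438,1.45218,2.05667,-0.17818,-0.37431,0.41779,0.49008,-5.43664,-1.19109
21,-0.39886,1.55510,0.79440,-1.54852,1.37321,1.94983,-0.18331,-0.36736,0.40715,0.50154,-5.46120,-1.16566
22,-0.42073,1.57514,0.82285,-1.36984,1.30142,1.84114,-0.18811,-0.36090,0.39697,0.51034,-5.47345,-1.13207
23,-0.43998,1.59416,0.84966,-1.19827,1.23551,1.73227,-0.19260,-0.35488,0.38725,0.51740,-5.47521,-1.09185
24,-0.45671,1.61223,0.87484,-1.03362,1.17438,1.62450,-0.19679,-0.34928,0.37799,0.52330,-5.46812,-1.04635
25,-0.47102,1.62941,0.89842,-0.87564,1.11712,1.51884,-0.20070,-0.34407,0.36920,0.52832,-5.45361,-0.99672
26,-0.48301,1.64575,0.92044,-0.72405,1.06297,1.41601,-0.20436,-0.33923,0.36085,0.53254,-5.43293,-0.94393
27,-0.49278,1.66131,0.94095,-0.57853,1.01134,1.31658,-0.20777,-0.33472,0.35295,0.53587,-5.40718,-0.88884
28,-0.50040,1.67611,0.95998,-0.43878,0.96177,1.22092,-0.21095,-0.33052,0.34548,0.53811,-5.37729,-0.83214
29,-0.50597,1.69017,0.97762,-0.30448,0.91389,1.12929,-0.21392,-0.32661,0.33842,0.53895,-5.34408,-0.77443
30,-0.50956,1.70353,0.99391,-0.17537,0.86742,1.04187,-0.21670,-0.32298,0.33178,0.53799,-5.30824,-0.71620
31,-0.51125,1.71620,1.00892,-0.05118,0.82218,0.95871,-0.21930,-0.31960,0.32552,0.53481,-5.27035,-0.65785
32,-0.51115,1.72821,1.02272,0.06282,0.77907,0.87969,-0.22173,-0.31645,0.31965,0.53739,-5.23111,-0.59971
33,-0.50940,1.73959,1.03536,0.16977,0.73728,0.80502,-0.22400,-0.31352,0.31413,0.54060,-5.19090,-0.54219
34,-0.50607,1.75034,1.04691,0.27355,0.69607,0.73473,-0.22613,-0.31078,0.30896,0.53818,-5.14992,-0.48548
35,-0.50121,1.76048,1.05745,0.37400,0.65552,0.66864,-0.22813,-0.30824,0.30412,0.53002,-5.10845,-0.42971
36,-0.49487,1.77001,1.06702,0.47098,0.61571,0.60659,-0.23001,-0.30587,0.29960,0.51595,-5.06671,-0.37497
37,-0.48711,1.77896,1.07569,0.56430,0.57672,0.54840,-0.23177,-0.30367,0.29538,0.49582,-5.02488,-0.32133
38,-0.47797,1.78733,1.08351,0.65375,0.53862,0.49391,-0.23344,-0.30162,0.29144,0.46949,-4.98310,-0.26882
39,-0.46752,1.79513,1.09054,0.73912,0.50148,0.44296,-0.23501,-0.29973,0.28777,0.43686,-4.94148,-0.21749
40,-0.45583,1.80239,1.09684,0.82017,0.46537,0.39540,-0.23650,-0.29797,0.28436,0.39788,-4.90011,-0.16735
41,-0.44295,1.80911,1.10244,0.89664,0.43035,0.35108,-0.23791,-0.29635,0.28119,0.35257,-4.85905,-0.11842
42,-0.42897,1.81531,1.10741,0.96829,0.39648,0.30986,-0.23926,-0.29485,0.27824,0.30107,-4.81837,-0.07068
43,-0.41395,1.82102,1.11177,1.03486,0.36383,0.27160,-0.24053,-0.29348,0.27552,0.24357,-4.77811,-0.02416
44,-0.39797,1.82624,1.11559,1.09610,0.33245,0.23616,-0.24175,-0.29221,0.27299,0.18037,-4.73831,0.02116
45,-0.38111,1.83100,1.11889,1.15180,0.30239,0.20342,-0.24292,-0.29105,0.27065,0.11186,-4.69902,0.06527
46,-0.36346,1.83533,1.12172,1.20176,0.27369,0.17326,-0.24403,-0.28999,0.26849,0.03850,-4.66028,0.10817
47,-0.34511,1.83923,1.12412,1.24581,0.24640,0.14556,-0.24510,-0.28903,0.26649,-0.03917,-4.62215,0.14986
48,-0.32614,1.84274,1.12612,1.28383,0.22055,0.12018,-0.24613,-0.28815,0.26465,-0.12054,-4.58465,0.19034
49,-0.30664,1.84586,1.12775,1.31575,0.19618,0.09702,-0.24712,-0.28736,0.26295,-0.20496,-4.54786,0.22961
50,-0.28672,1.84864,1.12906,1.34152,0.17331,0.07596,-0.24807,-0.28666,0.26138,-0.29174,-4.51182,0.26765
51,-0.26645,1.85108,1.13006,1.36119,0.15195,0.05690,-0.24899,-0.28602,0.25994,,,
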